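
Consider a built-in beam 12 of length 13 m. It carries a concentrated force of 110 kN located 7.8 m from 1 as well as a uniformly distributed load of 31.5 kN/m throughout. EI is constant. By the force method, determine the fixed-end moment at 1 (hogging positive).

M_1 = 580.9 kN·m

Take the two fixed-end moments M_1, M_2 as redundants; the released structure is the simple span 12.
End rotations of the released simple span under the applied load (×1/EI):
  at 1: point load 110 at a = 7.8: Pab(L + b)/(6LEI) = 1041/EI
  at 2: point load 110 at a = 7.8: Pab(L + a)/(6LEI) = 1190/EI
  at 1: UDL 31.5: wL³/(24EI) = 2884/EI
  at 2: UDL 31.5: wL³/(24EI) = 2884/EI
  θ_10 = 3925/EI,  θ_20 = 4073/EI
Flexibility coefficients: a unit moment at one end gives L/(3EI) there and L/(6EI) at the far end, so f₁₁ = f₂₂ = 4.333/EI and f₁₂ = f₂₁ = 2.167/EI.
Compatibility — zero rotation at each built-in end:
  4.333 M_1 + 2.167 M_2 = 3925
  2.167 M_1 + 4.333 M_2 = 4073
Solving the pair gives M_1 = 580.9 kN·m and M_2 = 649.5 kN·m (hogging).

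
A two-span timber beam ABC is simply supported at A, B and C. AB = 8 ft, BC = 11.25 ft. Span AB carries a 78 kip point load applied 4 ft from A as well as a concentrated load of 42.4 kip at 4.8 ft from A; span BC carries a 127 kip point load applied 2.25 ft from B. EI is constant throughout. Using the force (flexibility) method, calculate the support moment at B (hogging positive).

Take M_B as the redundant. Released structure: two simple spans AB and BC with a hinge at B.
Rotations at B on the released spans (each span's end-slope, ×1/EI):
  span AB: point load 78 at a = 4: Pab(L + a)/(6LEI) = 312/EI
  span AB: point load 42.4 at a = 4.8: Pab(L + a)/(6LEI) = 173.7/EI
  span BC: point load 127 at a = 2.25: Pab(L + b)/(6LEI) = 771.5/EI
  relative rotation θ_0 = (485.7 + 771.5)/EI = 1257/EI
A unit hogging moment at B produces rotation L₁/(3EI) + L₂/(3EI) = 6.417/EI.
Compatibility: M_B·(L₁+L₂)/(3EI) = θ_0, giving M_B = 195.9 kip·ft (hogging).

M_B = 195.9 kip·ft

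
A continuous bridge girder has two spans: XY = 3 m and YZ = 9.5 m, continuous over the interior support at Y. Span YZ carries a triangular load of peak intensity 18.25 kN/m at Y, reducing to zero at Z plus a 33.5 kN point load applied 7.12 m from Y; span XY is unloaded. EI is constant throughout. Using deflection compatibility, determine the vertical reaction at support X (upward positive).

R_X = -37.28 kN

Insert a hinge at Y; M_Y is the redundant, and each span becomes simply supported.
End slopes at the hinge Y, treating each span as simply supported:
  span YZ: triangular load, peak 18.25: w₀L³/(45EI) = 347.7/EI
  span YZ: point load 33.5 at a = 7.12: Pab(L + b)/(6LEI) = 118.3/EI
  relative rotation θ_0 = (0 + 466)/EI = 466/EI
A unit hogging moment at Y produces rotation L₁/(3EI) + L₂/(3EI) = 4.167/EI.
Compatibility: M_Y·(L₁+L₂)/(3EI) = θ_0, giving M_Y = 111.8 kN·m (hogging).
Span XY, ΣM about X with M_Y applied at Y: R_Y^{XY}·3 = 0 + 111.8, so R_Y^{XY} = 37.28 kN and R_X = 0 − 37.28 = -37.28 kN.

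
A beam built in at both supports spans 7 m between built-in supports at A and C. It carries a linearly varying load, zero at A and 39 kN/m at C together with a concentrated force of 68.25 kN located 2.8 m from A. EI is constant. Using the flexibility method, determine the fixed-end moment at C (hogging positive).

M_C = 141.4 kN·m

Take the two fixed-end moments M_A, M_C as redundants; the released structure is the simple span AC.
Simple-span end rotations at A and C under the given loads:
  at A: triangular load, peak 39: 7w₀L³/(360EI) = 260.1/EI
  at C: triangular load, peak 39: w₀L³/(45EI) = 297.3/EI
  at A: point load 68.25 at a = 2.8: Pab(L + b)/(6LEI) = 214/EI
  at C: point load 68.25 at a = 2.8: Pab(L + a)/(6LEI) = 187.3/EI
  θ_A0 = 474.1/EI,  θ_C0 = 484.5/EI
Flexibility coefficients: a unit moment at one end gives L/(3EI) there and L/(6EI) at the far end, so f₁₁ = f₂₂ = 2.333/EI and f₁₂ = f₂₁ = 1.167/EI.
Compatibility — zero rotation at each built-in end:
  2.333 M_A + 1.167 M_C = 474.1
  1.167 M_A + 2.333 M_C = 484.5
Solving the pair gives M_A = 132.5 kN·m and M_C = 141.4 kN·m (hogging).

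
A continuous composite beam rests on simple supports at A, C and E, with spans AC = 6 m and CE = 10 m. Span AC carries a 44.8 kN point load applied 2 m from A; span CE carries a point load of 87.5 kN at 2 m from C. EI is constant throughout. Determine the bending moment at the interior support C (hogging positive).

Insert a hinge at C; M_C is the redundant, and each span becomes simply supported.
End slopes at the hinge C, treating each span as simply supported:
  span AC: point load 44.8 at a = 2: Pab(L + a)/(6LEI) = 79.64/EI
  span CE: point load 87.5 at a = 2: Pab(L + b)/(6LEI) = 420/EI
  relative rotation θ_0 = (79.64 + 420)/EI = 499.6/EI
A unit hogging moment at C produces rotation L₁/(3EI) + L₂/(3EI) = 5.333/EI.
Compatibility: M_C·(L₁+L₂)/(3EI) = θ_0, giving M_C = 93.68 kN·m (hogging).

M_C = 93.68 kN·m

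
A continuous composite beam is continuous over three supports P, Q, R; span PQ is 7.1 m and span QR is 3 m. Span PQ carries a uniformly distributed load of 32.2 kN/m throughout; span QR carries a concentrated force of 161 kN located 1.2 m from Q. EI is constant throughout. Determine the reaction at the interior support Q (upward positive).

R_Q = 291.6 kN

Take M_Q as the redundant. Released structure: two simple spans PQ and QR with a hinge at Q.
End slopes at the hinge Q, treating each span as simply supported:
  span PQ: UDL 32.2: wL³/(24EI) = 480.2/EI
  span QR: point load 161 at a = 1.2: Pab(L + b)/(6LEI) = 92.74/EI
  relative rotation θ_0 = (480.2 + 92.74)/EI = 572.9/EI
A unit hogging moment at Q produces rotation L₁/(3EI) + L₂/(3EI) = 3.367/EI.
Compatibility: M_Q·(L₁+L₂)/(3EI) = θ_0, giving M_Q = 170.2 kN·m (hogging).
Span PQ, ΣM about P with M_Q applied at Q: R_Q^{PQ}·7.1 = 811.6 + 170.2, so R_Q^{PQ} = 138.3 kN and R_P = 228.6 − 138.3 = 90.34 kN.
Span QR, ΣM about R: R_Q^{QR}·3 = 289.8 + 170.2, so R_Q^{QR} = 153.3 kN and R_R = 161 − 153.3 = 7.674 kN.
R_Q = 138.3 + 153.3 = 291.6 kN.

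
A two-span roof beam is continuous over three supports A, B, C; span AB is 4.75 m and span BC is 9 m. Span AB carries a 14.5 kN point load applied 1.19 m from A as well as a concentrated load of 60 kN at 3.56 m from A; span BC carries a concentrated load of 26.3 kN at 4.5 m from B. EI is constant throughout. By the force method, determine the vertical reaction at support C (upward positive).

Release continuity at B by inserting a hinge; the redundant is the internal moment M_B. The primary structure is two simply-supported spans AB and BC.
Discontinuity in slope at B on the released structure — sum the simple-span end rotations:
  span AB: point load 14.5 at a = 1.19: Pab(L + a)/(6LEI) = 12.8/EI
  span AB: point load 60 at a = 3.56: Pab(L + a)/(6LEI) = 74.11/EI
  span BC: point load 26.3 at a = 4.5: Pab(L + b)/(6LEI) = 133.1/EI
  relative rotation θ_0 = (86.92 + 133.1)/EI = 220.1/EI
A unit hogging moment at B produces rotation L₁/(3EI) + L₂/(3EI) = 4.583/EI.
Slope continuity at B: θ_0 = M_B·4.583/EI, so M_B = 220.1/4.583 = 48.01 kN·m (hogging).
Span BC, ΣM about C: R_B^{BC}·9 = 118.3 + 48.01, so R_B^{BC} = 18.48 kN and R_C = 26.3 − 18.48 = 7.815 kN.

R_C = 7.815 kN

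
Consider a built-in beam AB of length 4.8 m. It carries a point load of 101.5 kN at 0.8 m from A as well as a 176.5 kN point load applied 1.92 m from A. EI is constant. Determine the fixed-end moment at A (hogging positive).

M_A = 178.4 kN·m

Release both end moments; the primary structure is a simply-supported span AB with redundants M_A and M_B.
On the primary (simply-supported) span, the end slopes from the loading are:
  at A: point load 101.5 at a = 0.8: Pab(L + b)/(6LEI) = 99.24/EI
  at B: point load 101.5 at a = 0.8: Pab(L + a)/(6LEI) = 63.16/EI
  at A: point load 176.5 at a = 1.92: Pab(L + b)/(6LEI) = 260.3/EI
  at B: point load 176.5 at a = 1.92: Pab(L + a)/(6LEI) = 227.7/EI
  θ_A0 = 359.5/EI,  θ_B0 = 290.9/EI
Flexibility coefficients: a unit moment at one end gives L/(3EI) there and L/(6EI) at the far end, so f₁₁ = f₂₂ = 1.6/EI and f₁₂ = f₂₁ = 0.8/EI.
Compatibility — zero rotation at each built-in end:
  1.6 M_A + 0.8 M_B = 359.5
  0.8 M_A + 1.6 M_B = 290.9
Solving the pair gives M_A = 178.4 kN·m and M_B = 92.61 kN·m (hogging).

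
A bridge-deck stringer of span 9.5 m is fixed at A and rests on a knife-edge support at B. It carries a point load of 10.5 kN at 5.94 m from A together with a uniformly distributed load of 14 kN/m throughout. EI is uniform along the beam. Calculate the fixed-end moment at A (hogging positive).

M_A = 174 kN·m

Take the reaction at B as the redundant and release it; the primary structure is a cantilever fixed at A.
Free-end deflection of the primary structure under the applied loading (downward +):
  point load 10.5 at a = 5.94: Pa²(3L − a)/(6EI) = 1393/EI
  UDL 14: wL⁴/(8EI) = 14254/EI
  δ_0 = 15647/EI
Flexibility coefficient — unit upward force at B: δ_{BB} = L³/(3EI) = 285.8/EI.
The prop prevents deflection at B: R_B = δ_0/δ_{BB} = 15647/285.8 = 54.75 kN.
Moment equilibrium about A: M_A = Σ(load moments about A) − R_B·L = 694.1 − 54.75×9.5 = 174 kN·m.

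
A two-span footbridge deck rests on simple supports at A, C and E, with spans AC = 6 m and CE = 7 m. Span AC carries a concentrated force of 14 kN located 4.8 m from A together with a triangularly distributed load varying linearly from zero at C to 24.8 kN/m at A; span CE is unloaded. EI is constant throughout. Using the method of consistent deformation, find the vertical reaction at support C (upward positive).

Take M_C as the redundant. Released structure: two simple spans AC and CE with a hinge at C.
Rotations at C on the released spans (each span's end-slope, ×1/EI):
  span AC: point load 14 at a = 4.8: Pab(L + a)/(6LEI) = 24.19/EI
  span AC: triangular load, peak 24.8: 7w₀L³/(360EI) = 104.2/EI
  relative rotation θ_0 = (128.4 + 0)/EI = 128.4/EI
A unit hogging moment at C produces rotation L₁/(3EI) + L₂/(3EI) = 4.333/EI.
Slope continuity at C: θ_0 = M_C·4.333/EI, so M_C = 128.4/4.333 = 29.62 kN·m (hogging).
Span AC, ΣM about A with M_C applied at C: R_C^{AC}·6 = 216 + 29.62, so R_C^{AC} = 40.94 kN and R_A = 88.4 − 40.94 = 47.46 kN.
Span CE, ΣM about E: R_C^{CE}·7 = 0 + 29.62, so R_C^{CE} = 4.231 kN and R_E = 0 − 4.231 = -4.231 kN.
R_C = 40.94 + 4.231 = 45.17 kN.

R_C = 45.17 kN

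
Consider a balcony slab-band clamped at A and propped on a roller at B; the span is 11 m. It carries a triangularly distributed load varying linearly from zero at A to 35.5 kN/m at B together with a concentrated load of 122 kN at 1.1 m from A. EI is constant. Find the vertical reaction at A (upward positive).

Choose R_B as the redundant. The primary structure is the cantilever fixed at A.
Primary-structure tip deflection at B by superposition:
  triangular load, peak 35.5 at the free end: 11w₀L⁴/(120EI) = 47644/EI
  point load 122 at a = 1.1: Pa²(3L − a)/(6EI) = 784.8/EI
  δ_0 = 48429/EI
Flexibility coefficient — unit upward force at B: δ_{BB} = L³/(3EI) = 443.7/EI.
Compatibility at B: δ_0 − R_B·δ_{BB} = 0, so R_B = 48429/443.7 = 109.2 kN.
Vertical equilibrium: R_A = ΣP − R_B = 317.2 − 109.2 = 208.1 kN.

R_A = 208.1 kN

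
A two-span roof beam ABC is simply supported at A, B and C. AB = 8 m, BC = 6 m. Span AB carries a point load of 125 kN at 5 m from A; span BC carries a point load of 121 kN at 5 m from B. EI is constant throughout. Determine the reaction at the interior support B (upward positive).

Take M_B as the redundant. Released structure: two simple spans AB and BC with a hinge at B.
Rotations at B on the released spans (each span's end-slope, ×1/EI):
  span AB: point load 125 at a = 5: Pab(L + a)/(6LEI) = 507.8/EI
  span BC: point load 121 at a = 5: Pab(L + b)/(6LEI) = 117.6/EI
  relative rotation θ_0 = (507.8 + 117.6)/EI = 625.5/EI
A unit hogging moment at B produces rotation L₁/(3EI) + L₂/(3EI) = 4.667/EI.
Slope continuity at B: θ_0 = M_B·4.667/EI, so M_B = 625.5/4.667 = 134 kN·m (hogging).
Span AB, ΣM about A with M_B applied at B: R_B^{AB}·8 = 625 + 134, so R_B^{AB} = 94.88 kN and R_A = 125 − 94.88 = 30.12 kN.
Span BC, ΣM about C: R_B^{BC}·6 = 121 + 134, so R_B^{BC} = 42.5 kN and R_C = 121 − 42.5 = 78.5 kN.
R_B = 94.88 + 42.5 = 137.4 kN.

R_B = 137.4 kN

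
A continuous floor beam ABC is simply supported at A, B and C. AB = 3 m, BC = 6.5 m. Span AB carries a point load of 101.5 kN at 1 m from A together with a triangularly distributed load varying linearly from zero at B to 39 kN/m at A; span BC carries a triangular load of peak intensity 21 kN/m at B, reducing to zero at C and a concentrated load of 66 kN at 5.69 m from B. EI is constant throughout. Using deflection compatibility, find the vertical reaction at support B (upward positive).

Insert a hinge at B; M_B is the redundant, and each span becomes simply supported.
Discontinuity in slope at B on the released structure — sum the simple-span end rotations:
  span AB: point load 101.5 at a = 1: Pab(L + a)/(6LEI) = 45.11/EI
  span AB: triangular load, peak 39: 7w₀L³/(360EI) = 20.48/EI
  span BC: triangular load, peak 21: w₀L³/(45EI) = 128.2/EI
  span BC: point load 66 at a = 5.69: Pab(L + b)/(6LEI) = 57.02/EI
  relative rotation θ_0 = (65.59 + 185.2)/EI = 250.8/EI
A unit hogging moment at B produces rotation L₁/(3EI) + L₂/(3EI) = 3.167/EI.
Compatibility: M_B·(L₁+L₂)/(3EI) = θ_0, giving M_B = 79.19 kN·m (hogging).
Span AB, ΣM about A with M_B applied at B: R_B^{AB}·3 = 160 + 79.19, so R_B^{AB} = 79.73 kN and R_A = 160 − 79.73 = 80.27 kN.
Span BC, ΣM about C: R_B^{BC}·6.5 = 349.2 + 79.19, so R_B^{BC} = 65.91 kN and R_C = 134.2 − 65.91 = 68.34 kN.
R_B = 79.73 + 65.91 = 145.6 kN.

R_B = 145.6 kN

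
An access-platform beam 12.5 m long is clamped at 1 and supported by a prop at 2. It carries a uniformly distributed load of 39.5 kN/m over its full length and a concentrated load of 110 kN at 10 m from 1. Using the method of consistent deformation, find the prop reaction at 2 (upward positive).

R_2 = 262.6 kN

Release the roller at 2. Primary structure: cantilever fixed at 1.
Deflection at 2 on the released cantilever, summing each load's contribution:
  UDL 39.5: wL⁴/(8EI) = 120544/EI
  point load 110 at a = 10: Pa²(3L − a)/(6EI) = 50417/EI
  δ_0 = 170961/EI
Flexibility coefficient — unit upward force at 2: δ_{22} = L³/(3EI) = 651/EI.
Compatibility at 2: δ_0 − R_2·δ_{22} = 0, so R_2 = 170961/651 = 262.6 kN.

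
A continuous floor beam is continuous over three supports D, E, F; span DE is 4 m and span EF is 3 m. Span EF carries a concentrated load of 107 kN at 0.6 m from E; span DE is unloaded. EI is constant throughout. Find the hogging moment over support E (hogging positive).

M_E = 19.81 kN·m

Release continuity at E by inserting a hinge; the redundant is the internal moment M_E. The primary structure is two simply-supported spans DE and EF.
Discontinuity in slope at E on the released structure — sum the simple-span end rotations:
  span EF: point load 107 at a = 0.6: Pab(L + b)/(6LEI) = 46.22/EI
  relative rotation θ_0 = (0 + 46.22)/EI = 46.22/EI
A unit hogging moment at E produces rotation L₁/(3EI) + L₂/(3EI) = 2.333/EI.
Compatibility: M_E·(L₁+L₂)/(3EI) = θ_0, giving M_E = 19.81 kN·m (hogging).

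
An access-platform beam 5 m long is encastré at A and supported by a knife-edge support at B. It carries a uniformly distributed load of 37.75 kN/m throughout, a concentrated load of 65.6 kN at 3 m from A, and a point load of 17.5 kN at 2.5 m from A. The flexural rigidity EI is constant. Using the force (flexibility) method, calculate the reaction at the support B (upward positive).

R_B = 104.6 kN

Choose R_B as the redundant. The primary structure is the cantilever fixed at A.
Downward deflection at the released point B due to the loads:
  UDL 37.75: wL⁴/(8EI) = 2949/EI
  point load 65.6 at a = 3: Pa²(3L − a)/(6EI) = 1181/EI
  point load 17.5 at a = 2.5: Pa²(3L − a)/(6EI) = 227.9/EI
  δ_0 = 4358/EI
Flexibility coefficient — unit upward force at B: δ_{BB} = L³/(3EI) = 41.67/EI.
Compatibility at B: δ_0 − R_B·δ_{BB} = 0, so R_B = 4358/41.67 = 104.6 kN.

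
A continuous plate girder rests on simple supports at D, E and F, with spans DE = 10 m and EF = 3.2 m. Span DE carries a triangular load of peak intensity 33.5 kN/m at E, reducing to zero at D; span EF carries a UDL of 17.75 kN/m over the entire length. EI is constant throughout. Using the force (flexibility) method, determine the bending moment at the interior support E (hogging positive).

M_E = 174.7 kN·m

Take M_E as the redundant. Released structure: two simple spans DE and EF with a hinge at E.
End slopes at the hinge E, treating each span as simply supported:
  span DE: triangular load, peak 33.5: w₀L³/(45EI) = 744.4/EI
  span EF: UDL 17.75: wL³/(24EI) = 24.23/EI
  relative rotation θ_0 = (744.4 + 24.23)/EI = 768.7/EI
A unit hogging moment at E produces rotation L₁/(3EI) + L₂/(3EI) = 4.4/EI.
Slope continuity at E: θ_0 = M_E·4.4/EI, so M_E = 768.7/4.4 = 174.7 kN·m (hogging).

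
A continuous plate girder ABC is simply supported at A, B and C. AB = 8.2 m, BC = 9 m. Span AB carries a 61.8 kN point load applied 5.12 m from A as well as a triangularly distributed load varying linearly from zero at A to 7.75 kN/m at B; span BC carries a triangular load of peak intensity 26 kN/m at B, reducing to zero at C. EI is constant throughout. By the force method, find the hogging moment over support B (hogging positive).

M_B = 136 kN·m

Take M_B as the redundant. Released structure: two simple spans AB and BC with a hinge at B.
End slopes at the hinge B, treating each span as simply supported:
  span AB: point load 61.8 at a = 5.12: Pab(L + a)/(6LEI) = 263.8/EI
  span AB: triangular load, peak 7.75: w₀L³/(45EI) = 94.96/EI
  span BC: triangular load, peak 26: w₀L³/(45EI) = 421.2/EI
  relative rotation θ_0 = (358.8 + 421.2)/EI = 780/EI
A unit hogging moment at B produces rotation L₁/(3EI) + L₂/(3EI) = 5.733/EI.
Compatibility: M_B·(L₁+L₂)/(3EI) = θ_0, giving M_B = 136 kN·m (hogging).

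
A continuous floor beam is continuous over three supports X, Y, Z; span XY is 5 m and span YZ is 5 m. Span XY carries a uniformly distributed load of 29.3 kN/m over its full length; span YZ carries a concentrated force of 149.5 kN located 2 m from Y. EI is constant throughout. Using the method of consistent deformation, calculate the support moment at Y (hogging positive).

Release continuity at Y by inserting a hinge; the redundant is the internal moment M_Y. The primary structure is two simply-supported spans XY and YZ.
End slopes at the hinge Y, treating each span as simply supported:
  span XY: UDL 29.3: wL³/(24EI) = 152.6/EI
  span YZ: point load 149.5 at a = 2: Pab(L + b)/(6LEI) = 239.2/EI
  relative rotation θ_0 = (152.6 + 239.2)/EI = 391.8/EI
A unit hogging moment at Y produces rotation L₁/(3EI) + L₂/(3EI) = 3.333/EI.
Slope continuity at Y: θ_0 = M_Y·3.333/EI, so M_Y = 391.8/3.333 = 117.5 kN·m (hogging).

M_Y = 117.5 kN·m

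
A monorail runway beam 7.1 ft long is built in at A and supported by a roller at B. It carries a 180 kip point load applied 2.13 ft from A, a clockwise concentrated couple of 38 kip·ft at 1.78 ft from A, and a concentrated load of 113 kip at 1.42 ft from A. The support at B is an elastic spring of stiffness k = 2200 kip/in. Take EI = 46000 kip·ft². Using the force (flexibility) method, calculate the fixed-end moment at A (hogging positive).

Take the reaction at B as the redundant and release it; the primary structure is a cantilever fixed at A.
Free-end deflection of the primary structure under the applied loading (downward +):
  point load 180 at a = 2.13: Pa²(3L − a)/(6EI) = 2609/EI
  clockwise couple 38 at a = 1.78: M₀a(2L − a)/(2EI) = 420/EI
  point load 113 at a = 1.42: Pa²(3L − a)/(6EI) = 755/EI
  δ_0 = 3784/EI
Flexibility coefficient — unit upward force at B: δ_{BB} = L³/(3EI) = 119.3/EI.
With EI = 46000 kip·ft²: δ_0 = 0.082265 ft and δ_{BB} = 0.002594 ft/kip.
Compatibility — the spring shortens by R_B/k under the reaction it provides: δ_0 − R_B·δ_{BB} = R_B/k. With 1/k = 1/(2200×12) ft/kip = 0.000038 ft/kip, R_B = δ_0 / (δ_{BB} + 1/k) = 0.082265 / (0.002594 + 0.000038) = 31.26 kip.
Moment equilibrium about A: M_A = Σ(load moments about A) − R_B·L = 581.9 − 31.26×7.1 = 359.9 kip·ft.

M_A = 359.9 kip·ft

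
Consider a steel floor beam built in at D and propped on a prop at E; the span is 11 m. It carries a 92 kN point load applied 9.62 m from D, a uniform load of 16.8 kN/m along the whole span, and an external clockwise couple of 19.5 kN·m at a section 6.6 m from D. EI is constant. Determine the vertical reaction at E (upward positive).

Choose R_E as the redundant. The primary structure is the cantilever fixed at D.
Downward deflection at the released point E due to the loads:
  point load 92 at a = 9.62: Pa²(3L − a)/(6EI) = 33177/EI
  UDL 16.8: wL⁴/(8EI) = 30746/EI
  clockwise couple 19.5 at a = 6.6: M₀a(2L − a)/(2EI) = 991/EI
  δ_0 = 64914/EI
Flexibility coefficient — unit upward force at E: δ_{EE} = L³/(3EI) = 443.7/EI.
The prop prevents deflection at E: R_E = δ_0/δ_{EE} = 64914/443.7 = 146.3 kN.

R_E = 146.3 kN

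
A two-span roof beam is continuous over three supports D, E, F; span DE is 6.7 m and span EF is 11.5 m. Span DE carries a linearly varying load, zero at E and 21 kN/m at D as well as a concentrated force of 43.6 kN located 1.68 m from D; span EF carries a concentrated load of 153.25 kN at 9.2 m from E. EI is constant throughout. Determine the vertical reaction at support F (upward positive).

Take M_E as the redundant. Released structure: two simple spans DE and EF with a hinge at E.
End slopes at the hinge E, treating each span as simply supported:
  span DE: triangular load, peak 21: 7w₀L³/(360EI) = 122.8/EI
  span DE: point load 43.6 at a = 1.68: Pab(L + a)/(6LEI) = 76.65/EI
  span EF: point load 153.25 at a = 9.2: Pab(L + b)/(6LEI) = 648.6/EI
  relative rotation θ_0 = (199.5 + 648.6)/EI = 848/EI
A unit hogging moment at E produces rotation L₁/(3EI) + L₂/(3EI) = 6.067/EI.
Slope continuity at E: θ_0 = M_E·6.067/EI, so M_E = 848/6.067 = 139.8 kN·m (hogging).
Span EF, ΣM about F: R_E^{EF}·11.5 = 352.5 + 139.8, so R_E^{EF} = 42.81 kN and R_F = 153.2 − 42.81 = 110.4 kN.

R_F = 110.4 kN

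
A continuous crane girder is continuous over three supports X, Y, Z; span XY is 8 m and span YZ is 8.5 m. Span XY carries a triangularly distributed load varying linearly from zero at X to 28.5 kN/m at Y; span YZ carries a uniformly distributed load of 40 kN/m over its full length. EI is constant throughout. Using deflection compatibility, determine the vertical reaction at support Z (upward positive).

R_Z = 141.2 kN

Insert a hinge at Y; M_Y is the redundant, and each span becomes simply supported.
End slopes at the hinge Y, treating each span as simply supported:
  span XY: triangular load, peak 28.5: w₀L³/(45EI) = 324.3/EI
  span YZ: UDL 40: wL³/(24EI) = 1024/EI
  relative rotation θ_0 = (324.3 + 1024)/EI = 1348/EI
A unit hogging moment at Y produces rotation L₁/(3EI) + L₂/(3EI) = 5.5/EI.
Slope continuity at Y: θ_0 = M_Y·5.5/EI, so M_Y = 1348/5.5 = 245.1 kN·m (hogging).
Span YZ, ΣM about Z: R_Y^{YZ}·8.5 = 1445 + 245.1, so R_Y^{YZ} = 198.8 kN and R_Z = 340 − 198.8 = 141.2 kN.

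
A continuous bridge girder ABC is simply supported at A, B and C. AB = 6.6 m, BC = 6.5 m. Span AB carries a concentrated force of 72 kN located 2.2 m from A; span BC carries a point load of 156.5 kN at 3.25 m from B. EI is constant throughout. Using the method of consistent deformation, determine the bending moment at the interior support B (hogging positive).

Release continuity at B by inserting a hinge; the redundant is the internal moment M_B. The primary structure is two simply-supported spans AB and BC.
Discontinuity in slope at B on the released structure — sum the simple-span end rotations:
  span AB: point load 72 at a = 2.2: Pab(L + a)/(6LEI) = 154.9/EI
  span BC: point load 156.5 at a = 3.25: Pab(L + b)/(6LEI) = 413.3/EI
  relative rotation θ_0 = (154.9 + 413.3)/EI = 568.1/EI
A unit hogging moment at B produces rotation L₁/(3EI) + L₂/(3EI) = 4.367/EI.
Compatibility: M_B·(L₁+L₂)/(3EI) = θ_0, giving M_B = 130.1 kN·m (hogging).

M_B = 130.1 kN·m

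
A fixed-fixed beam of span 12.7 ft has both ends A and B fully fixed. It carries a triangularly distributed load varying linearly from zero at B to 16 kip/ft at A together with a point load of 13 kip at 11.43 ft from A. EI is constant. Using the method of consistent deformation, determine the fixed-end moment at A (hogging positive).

M_A = 130.5 kip·ft

Take the two fixed-end moments M_A, M_B as redundants; the released structure is the simple span AB.
On the primary (simply-supported) span, the end slopes from the loading are:
  at A: triangular load, peak 16: w₀L³/(45EI) = 728.3/EI
  at B: triangular load, peak 16: 7w₀L³/(360EI) = 637.3/EI
  at A: point load 13 at a = 11.43: Pab(L + b)/(6LEI) = 34.6/EI
  at B: point load 13 at a = 11.43: Pab(L + a)/(6LEI) = 59.76/EI
  θ_A0 = 762.9/EI,  θ_B0 = 697/EI
Flexibility coefficients: a unit moment at one end gives L/(3EI) there and L/(6EI) at the far end, so f₁₁ = f₂₂ = 4.233/EI and f₁₂ = f₂₁ = 2.117/EI.
Compatibility — zero rotation at each built-in end:
  4.233 M_A + 2.117 M_B = 762.9
  2.117 M_A + 4.233 M_B = 697
Solving the pair gives M_A = 130.5 kip·ft and M_B = 99.39 kip·ft (hogging).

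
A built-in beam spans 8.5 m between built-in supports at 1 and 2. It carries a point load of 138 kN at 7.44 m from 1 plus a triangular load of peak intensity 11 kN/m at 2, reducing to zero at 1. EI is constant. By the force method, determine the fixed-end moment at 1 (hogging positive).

M_1 = 42.46 kN·m

Release both end moments; the primary structure is a simply-supported span 12 with redundants M_1 and M_2.
End rotations of the released simple span under the applied load (×1/EI):
  at 1: point load 138 at a = 7.44: Pab(L + b)/(6LEI) = 204/EI
  at 2: point load 138 at a = 7.44: Pab(L + a)/(6LEI) = 340.2/EI
  at 1: triangular load, peak 11: 7w₀L³/(360EI) = 131.4/EI
  at 2: triangular load, peak 11: w₀L³/(45EI) = 150.1/EI
  θ_10 = 335.4/EI,  θ_20 = 490.3/EI
Flexibility coefficients: a unit moment at one end gives L/(3EI) there and L/(6EI) at the far end, so f₁₁ = f₂₂ = 2.833/EI and f₁₂ = f₂₁ = 1.417/EI.
Compatibility — zero rotation at each built-in end:
  2.833 M_1 + 1.417 M_2 = 335.4
  1.417 M_1 + 2.833 M_2 = 490.3
Solving the pair gives M_1 = 42.46 kN·m and M_2 = 151.8 kN·m (hogging).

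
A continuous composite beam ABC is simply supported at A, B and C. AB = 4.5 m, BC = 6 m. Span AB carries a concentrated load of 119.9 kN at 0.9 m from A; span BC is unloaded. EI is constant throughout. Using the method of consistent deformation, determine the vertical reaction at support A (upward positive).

R_A = 90.99 kN

Insert a hinge at B; M_B is the redundant, and each span becomes simply supported.
Discontinuity in slope at B on the released structure — sum the simple-span end rotations:
  span AB: point load 119.9 at a = 0.9: Pab(L + a)/(6LEI) = 77.7/EI
  relative rotation θ_0 = (77.7 + 0)/EI = 77.7/EI
A unit hogging moment at B produces rotation L₁/(3EI) + L₂/(3EI) = 3.5/EI.
Slope continuity at B: θ_0 = M_B·3.5/EI, so M_B = 77.7/3.5 = 22.2 kN·m (hogging).
Span AB, ΣM about A with M_B applied at B: R_B^{AB}·4.5 = 107.9 + 22.2, so R_B^{AB} = 28.91 kN and R_A = 119.9 − 28.91 = 90.99 kN.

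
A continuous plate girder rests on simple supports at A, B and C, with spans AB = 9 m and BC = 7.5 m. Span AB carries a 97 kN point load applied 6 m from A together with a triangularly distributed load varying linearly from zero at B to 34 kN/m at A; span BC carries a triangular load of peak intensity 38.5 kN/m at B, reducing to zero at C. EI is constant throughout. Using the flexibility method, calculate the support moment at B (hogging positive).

M_B = 241.4 kN·m

Insert a hinge at B; M_B is the redundant, and each span becomes simply supported.
Discontinuity in slope at B on the released structure — sum the simple-span end rotations:
  span AB: point load 97 at a = 6: Pab(L + a)/(6LEI) = 485/EI
  span AB: triangular load, peak 34: 7w₀L³/(360EI) = 481.9/EI
  span BC: triangular load, peak 38.5: w₀L³/(45EI) = 360.9/EI
  relative rotation θ_0 = (967 + 360.9)/EI = 1328/EI
A unit hogging moment at B produces rotation L₁/(3EI) + L₂/(3EI) = 5.5/EI.
Slope continuity at B: θ_0 = M_B·5.5/EI, so M_B = 1328/5.5 = 241.4 kN·m (hogging).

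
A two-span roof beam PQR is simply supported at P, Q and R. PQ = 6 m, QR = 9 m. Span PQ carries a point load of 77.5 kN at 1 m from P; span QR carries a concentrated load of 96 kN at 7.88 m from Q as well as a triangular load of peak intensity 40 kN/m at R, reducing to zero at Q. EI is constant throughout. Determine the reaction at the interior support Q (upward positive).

Release continuity at Q by inserting a hinge; the redundant is the internal moment M_Q. The primary structure is two simply-supported spans PQ and QR.
Discontinuity in slope at Q on the released structure — sum the simple-span end rotations:
  span PQ: point load 77.5 at a = 1: Pab(L + a)/(6LEI) = 75.35/EI
  span QR: point load 96 at a = 7.88: Pab(L + b)/(6LEI) = 158.8/EI
  span QR: triangular load, peak 40: 7w₀L³/(360EI) = 567/EI
  relative rotation θ_0 = (75.35 + 725.8)/EI = 801.1/EI
A unit hogging moment at Q produces rotation L₁/(3EI) + L₂/(3EI) = 5/EI.
Compatibility: M_Q·(L₁+L₂)/(3EI) = θ_0, giving M_Q = 160.2 kN·m (hogging).
Span PQ, ΣM about P with M_Q applied at Q: R_Q^{PQ}·6 = 77.5 + 160.2, so R_Q^{PQ} = 39.62 kN and R_P = 77.5 − 39.62 = 37.88 kN.
Span QR, ΣM about R: R_Q^{QR}·9 = 647.5 + 160.2, so R_Q^{QR} = 89.75 kN and R_R = 276 − 89.75 = 186.3 kN.
R_Q = 39.62 + 89.75 = 129.4 kN.

R_Q = 129.4 kN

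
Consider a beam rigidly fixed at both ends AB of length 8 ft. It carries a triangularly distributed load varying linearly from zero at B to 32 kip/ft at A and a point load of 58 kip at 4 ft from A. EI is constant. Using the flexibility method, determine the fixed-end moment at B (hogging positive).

Take the two fixed-end moments M_A, M_B as redundants; the released structure is the simple span AB.
Simple-span end rotations at A and B under the given loads:
  at A: triangular load, peak 32: w₀L³/(45EI) = 364.1/EI
  at B: triangular load, peak 32: 7w₀L³/(360EI) = 318.6/EI
  at A: point load 58 at a = 4: Pab(L + b)/(6LEI) = 232/EI
  at B: point load 58 at a = 4: Pab(L + a)/(6LEI) = 232/EI
  θ_A0 = 596.1/EI,  θ_B0 = 550.6/EI
Flexibility coefficients: a unit moment at one end gives L/(3EI) there and L/(6EI) at the far end, so f₁₁ = f₂₂ = 2.667/EI and f₁₂ = f₂₁ = 1.333/EI.
Compatibility — zero rotation at each built-in end:
  2.667 M_A + 1.333 M_B = 596.1
  1.333 M_A + 2.667 M_B = 550.6
Solving the pair gives M_A = 160.4 kip·ft and M_B = 126.3 kip·ft (hogging).

M_B = 126.3 kip·ft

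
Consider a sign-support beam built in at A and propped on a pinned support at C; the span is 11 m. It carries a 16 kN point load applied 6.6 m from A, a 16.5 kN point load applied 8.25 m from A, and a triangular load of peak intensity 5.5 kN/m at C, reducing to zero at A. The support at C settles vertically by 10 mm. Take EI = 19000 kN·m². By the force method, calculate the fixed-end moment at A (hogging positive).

Remove the prop at C; the released (primary) structure is a cantilever built in at A.
Deflection at C on the released cantilever, summing each load's contribution:
  point load 16 at a = 6.6: Pa²(3L − a)/(6EI) = 3067/EI
  point load 16.5 at a = 8.25: Pa²(3L − a)/(6EI) = 4633/EI
  triangular load, peak 5.5 at the free end: 11w₀L⁴/(120EI) = 7382/EI
  δ_0 = 15081/EI
Flexibility coefficient — unit upward force at C: δ_{CC} = L³/(3EI) = 443.7/EI.
With EI = 19000 kN·m²: δ_0 = 0.79372 m and δ_{CC} = 0.023351 m/kN.
Compatibility — the beam at C must follow the support down by 0.01 m: δ_0 − R_C·δ_{CC} = 0.01, so R_C = (0.79372 − 0.01)/0.023351 = 33.56 kN.
Moment equilibrium about A: M_A = Σ(load moments about A) − R_C·L = 463.6 − 33.56×11 = 94.37 kN·m.

M_A = 94.37 kN·m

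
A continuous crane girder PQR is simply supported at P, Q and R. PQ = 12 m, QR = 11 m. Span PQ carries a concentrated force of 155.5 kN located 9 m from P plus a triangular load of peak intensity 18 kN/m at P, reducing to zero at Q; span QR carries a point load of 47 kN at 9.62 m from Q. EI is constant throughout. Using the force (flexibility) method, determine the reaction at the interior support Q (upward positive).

Take M_Q as the redundant. Released structure: two simple spans PQ and QR with a hinge at Q.
End slopes at the hinge Q, treating each span as simply supported:
  span PQ: point load 155.5 at a = 9: Pab(L + a)/(6LEI) = 1225/EI
  span PQ: triangular load, peak 18: 7w₀L³/(360EI) = 604.8/EI
  span QR: point load 47 at a = 9.62: Pab(L + b)/(6LEI) = 117/EI
  relative rotation θ_0 = (1829 + 117)/EI = 1946/EI
A unit hogging moment at Q produces rotation L₁/(3EI) + L₂/(3EI) = 7.667/EI.
Slope continuity at Q: θ_0 = M_Q·7.667/EI, so M_Q = 1946/7.667 = 253.9 kN·m (hogging).
Span PQ, ΣM about P with M_Q applied at Q: R_Q^{PQ}·12 = 1832 + 253.9, so R_Q^{PQ} = 173.8 kN and R_P = 263.5 − 173.8 = 89.72 kN.
Span QR, ΣM about R: R_Q^{QR}·11 = 64.86 + 253.9, so R_Q^{QR} = 28.98 kN and R_R = 47 − 28.98 = 18.02 kN.
R_Q = 173.8 + 28.98 = 202.8 kN.

R_Q = 202.8 kN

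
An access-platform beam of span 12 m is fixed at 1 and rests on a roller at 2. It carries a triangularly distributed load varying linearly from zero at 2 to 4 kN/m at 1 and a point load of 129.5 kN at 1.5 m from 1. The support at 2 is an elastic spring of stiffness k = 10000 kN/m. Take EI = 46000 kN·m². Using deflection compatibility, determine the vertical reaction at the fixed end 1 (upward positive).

R_1 = 145.9 kN

Take the reaction at 2 as the redundant and release it; the primary structure is a cantilever fixed at 1.
Free-end deflection of the primary structure under the applied loading (downward +):
  triangular load, peak 4 at the fixed end: w₀L⁴/(30EI) = 2765/EI
  point load 129.5 at a = 1.5: Pa²(3L − a)/(6EI) = 1675/EI
  δ_0 = 4440/EI
Flexibility coefficient — unit upward force at 2: δ_{22} = L³/(3EI) = 576/EI.
With EI = 46000 kN·m²: δ_0 = 0.096526 m and δ_{22} = 0.012522 m/kN.
Compatibility — the spring shortens by R_2/k under the reaction it provides: δ_0 − R_2·δ_{22} = R_2/k. With 1/k = 0.0001 m/kN, R_2 = δ_0 / (δ_{22} + 1/k) = 0.096526 / (0.012522 + 0.0001) = 7.648 kN.
Vertical equilibrium: R_1 = ΣP − R_2 = 153.5 − 7.648 = 145.9 kN.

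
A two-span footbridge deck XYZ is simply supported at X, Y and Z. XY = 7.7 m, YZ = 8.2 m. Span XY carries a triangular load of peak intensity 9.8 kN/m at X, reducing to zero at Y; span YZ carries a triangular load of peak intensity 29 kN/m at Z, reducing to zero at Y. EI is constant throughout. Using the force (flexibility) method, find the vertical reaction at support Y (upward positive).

Take M_Y as the redundant. Released structure: two simple spans XY and YZ with a hinge at Y.
End slopes at the hinge Y, treating each span as simply supported:
  span XY: triangular load, peak 9.8: 7w₀L³/(360EI) = 86.99/EI
  span YZ: triangular load, peak 29: 7w₀L³/(360EI) = 310.9/EI
  relative rotation θ_0 = (86.99 + 310.9)/EI = 397.9/EI
A unit hogging moment at Y produces rotation L₁/(3EI) + L₂/(3EI) = 5.3/EI.
Compatibility: M_Y·(L₁+L₂)/(3EI) = θ_0, giving M_Y = 75.08 kN·m (hogging).
Span XY, ΣM about X with M_Y applied at Y: R_Y^{XY}·7.7 = 96.84 + 75.08, so R_Y^{XY} = 22.33 kN and R_X = 37.73 − 22.33 = 15.4 kN.
Span YZ, ΣM about Z: R_Y^{YZ}·8.2 = 325 + 75.08, so R_Y^{YZ} = 48.79 kN and R_Z = 118.9 − 48.79 = 70.11 kN.
R_Y = 22.33 + 48.79 = 71.12 kN.

R_Y = 71.12 kN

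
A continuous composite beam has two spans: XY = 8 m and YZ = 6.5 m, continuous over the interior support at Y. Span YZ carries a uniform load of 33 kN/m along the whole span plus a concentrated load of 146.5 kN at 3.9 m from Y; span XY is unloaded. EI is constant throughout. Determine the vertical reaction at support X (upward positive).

R_X = -18.73 kN

Take M_Y as the redundant. Released structure: two simple spans XY and YZ with a hinge at Y.
Discontinuity in slope at Y on the released structure — sum the simple-span end rotations:
  span YZ: UDL 33: wL³/(24EI) = 377.6/EI
  span YZ: point load 146.5 at a = 3.9: Pab(L + b)/(6LEI) = 346.6/EI
  relative rotation θ_0 = (0 + 724.2)/EI = 724.2/EI
A unit hogging moment at Y produces rotation L₁/(3EI) + L₂/(3EI) = 4.833/EI.
Compatibility: M_Y·(L₁+L₂)/(3EI) = θ_0, giving M_Y = 149.8 kN·m (hogging).
Span XY, ΣM about X with M_Y applied at Y: R_Y^{XY}·8 = 0 + 149.8, so R_Y^{XY} = 18.73 kN and R_X = 0 − 18.73 = -18.73 kN.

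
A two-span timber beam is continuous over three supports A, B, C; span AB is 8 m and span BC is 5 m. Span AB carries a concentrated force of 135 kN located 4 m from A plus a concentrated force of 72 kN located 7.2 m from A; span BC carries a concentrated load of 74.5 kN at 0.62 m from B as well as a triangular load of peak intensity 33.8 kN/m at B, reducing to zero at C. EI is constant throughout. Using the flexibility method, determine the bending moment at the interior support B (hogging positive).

Insert a hinge at B; M_B is the redundant, and each span becomes simply supported.
Discontinuity in slope at B on the released structure — sum the simple-span end rotations:
  span AB: point load 135 at a = 4: Pab(L + a)/(6LEI) = 540/EI
  span AB: point load 72 at a = 7.2: Pab(L + a)/(6LEI) = 131.3/EI
  span BC: point load 74.5 at a = 0.62: Pab(L + b)/(6LEI) = 63.26/EI
  span BC: triangular load, peak 33.8: w₀L³/(45EI) = 93.89/EI
  relative rotation θ_0 = (671.3 + 157.1)/EI = 828.5/EI
A unit hogging moment at B produces rotation L₁/(3EI) + L₂/(3EI) = 4.333/EI.
Slope continuity at B: θ_0 = M_B·4.333/EI, so M_B = 828.5/4.333 = 191.2 kN·m (hogging).

M_B = 191.2 kN·m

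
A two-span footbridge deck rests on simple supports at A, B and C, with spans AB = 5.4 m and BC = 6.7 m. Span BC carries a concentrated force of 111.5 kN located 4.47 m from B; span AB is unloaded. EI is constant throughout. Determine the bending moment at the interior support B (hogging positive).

M_B = 61.21 kN·m

Insert a hinge at B; M_B is the redundant, and each span becomes simply supported.
Rotations at B on the released spans (each span's end-slope, ×1/EI):
  span BC: point load 111.5 at a = 4.47: Pab(L + b)/(6LEI) = 246.9/EI
  relative rotation θ_0 = (0 + 246.9)/EI = 246.9/EI
A unit hogging moment at B produces rotation L₁/(3EI) + L₂/(3EI) = 4.033/EI.
Compatibility: M_B·(L₁+L₂)/(3EI) = θ_0, giving M_B = 61.21 kN·m (hogging).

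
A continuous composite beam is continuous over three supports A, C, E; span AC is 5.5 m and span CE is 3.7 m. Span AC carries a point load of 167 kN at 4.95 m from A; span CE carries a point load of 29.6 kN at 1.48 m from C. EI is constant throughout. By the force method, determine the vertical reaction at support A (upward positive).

R_A = 6.626 kN

Insert a hinge at C; M_C is the redundant, and each span becomes simply supported.
Discontinuity in slope at C on the released structure — sum the simple-span end rotations:
  span AC: point load 167 at a = 4.95: Pab(L + a)/(6LEI) = 144/EI
  span CE: point load 29.6 at a = 1.48: Pab(L + b)/(6LEI) = 25.93/EI
  relative rotation θ_0 = (144 + 25.93)/EI = 169.9/EI
A unit hogging moment at C produces rotation L₁/(3EI) + L₂/(3EI) = 3.067/EI.
Compatibility: M_C·(L₁+L₂)/(3EI) = θ_0, giving M_C = 55.41 kN·m (hogging).
Span AC, ΣM about A with M_C applied at C: R_C^{AC}·5.5 = 826.6 + 55.41, so R_C^{AC} = 160.4 kN and R_A = 167 − 160.4 = 6.626 kN.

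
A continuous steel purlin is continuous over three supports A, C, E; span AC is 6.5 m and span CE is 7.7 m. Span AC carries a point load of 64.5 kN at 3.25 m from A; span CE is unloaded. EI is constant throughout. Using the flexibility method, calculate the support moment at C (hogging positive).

M_C = 35.98 kN·m

Release continuity at C by inserting a hinge; the redundant is the internal moment M_C. The primary structure is two simply-supported spans AC and CE.
Discontinuity in slope at C on the released structure — sum the simple-span end rotations:
  span AC: point load 64.5 at a = 3.25: Pab(L + a)/(6LEI) = 170.3/EI
  relative rotation θ_0 = (170.3 + 0)/EI = 170.3/EI
A unit hogging moment at C produces rotation L₁/(3EI) + L₂/(3EI) = 4.733/EI.
Slope continuity at C: θ_0 = M_C·4.733/EI, so M_C = 170.3/4.733 = 35.98 kN·m (hogging).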